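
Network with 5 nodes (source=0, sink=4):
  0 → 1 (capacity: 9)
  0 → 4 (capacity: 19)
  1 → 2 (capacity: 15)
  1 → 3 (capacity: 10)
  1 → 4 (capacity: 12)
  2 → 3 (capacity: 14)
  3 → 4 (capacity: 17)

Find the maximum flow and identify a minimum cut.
Max flow = 28, Min cut edges: (0,1), (0,4)

Maximum flow: 28
Minimum cut: (0,1), (0,4)
Partition: S = [0], T = [1, 2, 3, 4]

Max-flow min-cut theorem verified: both equal 28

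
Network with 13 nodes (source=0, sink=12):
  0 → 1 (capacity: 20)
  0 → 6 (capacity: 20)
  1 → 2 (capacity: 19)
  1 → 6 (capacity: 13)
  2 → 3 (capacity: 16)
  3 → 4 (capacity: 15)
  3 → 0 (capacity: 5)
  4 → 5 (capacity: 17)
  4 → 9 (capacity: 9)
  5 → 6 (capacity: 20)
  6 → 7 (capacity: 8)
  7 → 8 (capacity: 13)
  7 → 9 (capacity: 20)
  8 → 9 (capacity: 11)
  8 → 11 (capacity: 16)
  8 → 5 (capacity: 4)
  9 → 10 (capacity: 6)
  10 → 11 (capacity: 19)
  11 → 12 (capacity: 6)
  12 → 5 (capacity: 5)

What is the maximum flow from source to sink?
Maximum flow = 6

Max flow: 6

Flow assignment:
  0 → 1: 11/20
  1 → 2: 11/19
  2 → 3: 11/16
  3 → 4: 6/15
  3 → 0: 5/5
  4 → 9: 6/9
  5 → 6: 4/20
  6 → 7: 4/8
  7 → 8: 4/13
  8 → 5: 4/4
  9 → 10: 6/6
  10 → 11: 6/19
  11 → 12: 6/6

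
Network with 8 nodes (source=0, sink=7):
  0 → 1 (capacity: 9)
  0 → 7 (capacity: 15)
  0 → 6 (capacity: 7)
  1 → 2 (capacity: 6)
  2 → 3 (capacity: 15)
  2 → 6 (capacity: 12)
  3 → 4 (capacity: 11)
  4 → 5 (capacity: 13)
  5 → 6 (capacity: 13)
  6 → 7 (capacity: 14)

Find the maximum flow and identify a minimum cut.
Max flow = 28, Min cut edges: (0,7), (0,6), (1,2)

Maximum flow: 28
Minimum cut: (0,7), (0,6), (1,2)
Partition: S = [0, 1], T = [2, 3, 4, 5, 6, 7]

Max-flow min-cut theorem verified: both equal 28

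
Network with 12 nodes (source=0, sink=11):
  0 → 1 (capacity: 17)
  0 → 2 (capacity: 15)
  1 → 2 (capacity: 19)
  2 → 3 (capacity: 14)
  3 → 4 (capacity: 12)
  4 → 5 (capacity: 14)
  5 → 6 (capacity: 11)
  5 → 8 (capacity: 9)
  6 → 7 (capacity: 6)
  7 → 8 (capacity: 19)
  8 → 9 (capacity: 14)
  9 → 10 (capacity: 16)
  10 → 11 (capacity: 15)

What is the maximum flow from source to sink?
Maximum flow = 12

Max flow: 12

Flow assignment:
  0 → 2: 12/15
  2 → 3: 12/14
  3 → 4: 12/12
  4 → 5: 12/14
  5 → 6: 3/11
  5 → 8: 9/9
  6 → 7: 3/6
  7 → 8: 3/19
  8 → 9: 12/14
  9 → 10: 12/16
  10 → 11: 12/15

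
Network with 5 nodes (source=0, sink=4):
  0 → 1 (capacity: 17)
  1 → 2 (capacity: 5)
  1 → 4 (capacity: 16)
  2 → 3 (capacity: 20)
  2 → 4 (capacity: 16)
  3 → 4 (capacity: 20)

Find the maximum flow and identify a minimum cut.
Max flow = 17, Min cut edges: (0,1)

Maximum flow: 17
Minimum cut: (0,1)
Partition: S = [0], T = [1, 2, 3, 4]

Max-flow min-cut theorem verified: both equal 17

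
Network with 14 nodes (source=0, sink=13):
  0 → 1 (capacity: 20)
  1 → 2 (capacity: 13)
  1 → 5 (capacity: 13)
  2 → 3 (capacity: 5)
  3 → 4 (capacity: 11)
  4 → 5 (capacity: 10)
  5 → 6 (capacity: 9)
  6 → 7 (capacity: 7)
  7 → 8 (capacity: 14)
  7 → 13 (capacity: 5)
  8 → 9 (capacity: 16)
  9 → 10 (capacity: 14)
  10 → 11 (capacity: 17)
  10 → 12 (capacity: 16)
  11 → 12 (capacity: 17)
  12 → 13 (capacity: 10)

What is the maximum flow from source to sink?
Maximum flow = 7

Max flow: 7

Flow assignment:
  0 → 1: 7/20
  1 → 2: 5/13
  1 → 5: 2/13
  2 → 3: 5/5
  3 → 4: 5/11
  4 → 5: 5/10
  5 → 6: 7/9
  6 → 7: 7/7
  7 → 8: 2/14
  7 → 13: 5/5
  8 → 9: 2/16
  9 → 10: 2/14
  10 → 12: 2/16
  12 → 13: 2/10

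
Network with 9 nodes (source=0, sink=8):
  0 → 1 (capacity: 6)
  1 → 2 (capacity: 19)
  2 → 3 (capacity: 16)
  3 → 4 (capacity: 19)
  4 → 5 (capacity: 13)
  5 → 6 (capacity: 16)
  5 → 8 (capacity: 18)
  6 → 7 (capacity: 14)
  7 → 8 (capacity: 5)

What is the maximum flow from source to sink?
Maximum flow = 6

Max flow: 6

Flow assignment:
  0 → 1: 6/6
  1 → 2: 6/19
  2 → 3: 6/16
  3 → 4: 6/19
  4 → 5: 6/13
  5 → 8: 6/18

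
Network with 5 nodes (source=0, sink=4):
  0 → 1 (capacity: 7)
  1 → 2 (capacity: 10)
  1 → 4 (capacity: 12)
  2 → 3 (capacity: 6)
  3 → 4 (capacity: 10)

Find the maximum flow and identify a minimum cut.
Max flow = 7, Min cut edges: (0,1)

Maximum flow: 7
Minimum cut: (0,1)
Partition: S = [0], T = [1, 2, 3, 4]

Max-flow min-cut theorem verified: both equal 7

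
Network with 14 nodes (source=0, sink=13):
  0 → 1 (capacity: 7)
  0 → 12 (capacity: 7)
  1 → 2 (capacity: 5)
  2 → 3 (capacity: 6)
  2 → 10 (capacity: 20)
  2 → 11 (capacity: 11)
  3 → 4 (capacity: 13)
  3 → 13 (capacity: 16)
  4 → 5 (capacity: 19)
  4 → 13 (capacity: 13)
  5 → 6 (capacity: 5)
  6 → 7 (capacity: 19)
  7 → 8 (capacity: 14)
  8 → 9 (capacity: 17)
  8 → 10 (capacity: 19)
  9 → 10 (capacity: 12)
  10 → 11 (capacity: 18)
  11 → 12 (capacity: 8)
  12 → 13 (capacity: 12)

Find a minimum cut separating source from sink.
Min cut value = 12, edges: (0,12), (1,2)

Min cut value: 12
Partition: S = [0, 1], T = [2, 3, 4, 5, 6, 7, 8, 9, 10, 11, 12, 13]
Cut edges: (0,12), (1,2)

By max-flow min-cut theorem, max flow = min cut = 12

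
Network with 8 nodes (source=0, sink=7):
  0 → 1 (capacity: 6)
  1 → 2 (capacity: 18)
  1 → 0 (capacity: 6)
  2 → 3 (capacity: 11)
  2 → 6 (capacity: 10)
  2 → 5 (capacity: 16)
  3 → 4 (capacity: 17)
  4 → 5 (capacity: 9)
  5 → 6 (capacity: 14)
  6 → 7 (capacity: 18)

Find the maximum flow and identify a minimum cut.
Max flow = 6, Min cut edges: (0,1)

Maximum flow: 6
Minimum cut: (0,1)
Partition: S = [0], T = [1, 2, 3, 4, 5, 6, 7]

Max-flow min-cut theorem verified: both equal 6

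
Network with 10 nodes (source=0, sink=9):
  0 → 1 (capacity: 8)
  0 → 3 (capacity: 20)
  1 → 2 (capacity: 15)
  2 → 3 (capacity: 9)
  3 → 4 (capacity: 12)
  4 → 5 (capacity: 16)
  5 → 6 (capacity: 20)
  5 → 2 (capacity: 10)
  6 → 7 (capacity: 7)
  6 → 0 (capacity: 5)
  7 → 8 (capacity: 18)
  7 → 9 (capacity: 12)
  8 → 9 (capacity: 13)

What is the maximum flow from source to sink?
Maximum flow = 7

Max flow: 7

Flow assignment:
  0 → 1: 8/8
  0 → 3: 4/20
  1 → 2: 8/15
  2 → 3: 8/9
  3 → 4: 12/12
  4 → 5: 12/16
  5 → 6: 12/20
  6 → 7: 7/7
  6 → 0: 5/5
  7 → 9: 7/12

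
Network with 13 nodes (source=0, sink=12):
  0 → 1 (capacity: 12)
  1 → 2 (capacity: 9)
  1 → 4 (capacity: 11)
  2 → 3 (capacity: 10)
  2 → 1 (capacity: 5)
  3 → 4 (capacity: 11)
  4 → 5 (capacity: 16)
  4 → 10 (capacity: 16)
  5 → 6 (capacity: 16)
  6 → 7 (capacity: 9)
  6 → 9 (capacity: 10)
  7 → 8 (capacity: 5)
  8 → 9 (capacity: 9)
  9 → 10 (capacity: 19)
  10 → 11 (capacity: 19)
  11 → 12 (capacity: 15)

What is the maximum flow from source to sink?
Maximum flow = 12

Max flow: 12

Flow assignment:
  0 → 1: 12/12
  1 → 2: 1/9
  1 → 4: 11/11
  2 → 3: 1/10
  3 → 4: 1/11
  4 → 10: 12/16
  10 → 11: 12/19
  11 → 12: 12/15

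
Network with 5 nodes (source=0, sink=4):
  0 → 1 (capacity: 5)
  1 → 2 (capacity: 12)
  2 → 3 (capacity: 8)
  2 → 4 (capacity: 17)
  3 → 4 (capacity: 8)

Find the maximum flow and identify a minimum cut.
Max flow = 5, Min cut edges: (0,1)

Maximum flow: 5
Minimum cut: (0,1)
Partition: S = [0], T = [1, 2, 3, 4]

Max-flow min-cut theorem verified: both equal 5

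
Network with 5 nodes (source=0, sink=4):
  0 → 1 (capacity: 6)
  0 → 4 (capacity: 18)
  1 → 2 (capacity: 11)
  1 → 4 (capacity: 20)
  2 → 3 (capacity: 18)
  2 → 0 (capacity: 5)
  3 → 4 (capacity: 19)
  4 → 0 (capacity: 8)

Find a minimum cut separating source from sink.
Min cut value = 24, edges: (0,1), (0,4)

Min cut value: 24
Partition: S = [0], T = [1, 2, 3, 4]
Cut edges: (0,1), (0,4)

By max-flow min-cut theorem, max flow = min cut = 24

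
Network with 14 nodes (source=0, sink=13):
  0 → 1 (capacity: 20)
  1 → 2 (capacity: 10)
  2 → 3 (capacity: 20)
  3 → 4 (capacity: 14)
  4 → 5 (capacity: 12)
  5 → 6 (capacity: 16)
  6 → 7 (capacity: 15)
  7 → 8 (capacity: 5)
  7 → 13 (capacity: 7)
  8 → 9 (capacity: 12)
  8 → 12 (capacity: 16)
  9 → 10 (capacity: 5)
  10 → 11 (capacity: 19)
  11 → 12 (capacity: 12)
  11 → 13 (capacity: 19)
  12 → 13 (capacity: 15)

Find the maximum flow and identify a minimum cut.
Max flow = 10, Min cut edges: (1,2)

Maximum flow: 10
Minimum cut: (1,2)
Partition: S = [0, 1], T = [2, 3, 4, 5, 6, 7, 8, 9, 10, 11, 12, 13]

Max-flow min-cut theorem verified: both equal 10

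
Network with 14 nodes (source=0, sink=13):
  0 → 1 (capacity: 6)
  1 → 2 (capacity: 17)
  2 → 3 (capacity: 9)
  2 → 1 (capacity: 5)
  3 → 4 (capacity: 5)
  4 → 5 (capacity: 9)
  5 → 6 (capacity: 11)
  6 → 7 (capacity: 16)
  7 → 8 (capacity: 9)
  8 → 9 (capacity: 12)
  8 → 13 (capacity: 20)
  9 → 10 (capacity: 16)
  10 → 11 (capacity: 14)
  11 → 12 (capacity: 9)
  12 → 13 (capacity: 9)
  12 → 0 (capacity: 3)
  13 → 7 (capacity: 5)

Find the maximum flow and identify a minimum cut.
Max flow = 5, Min cut edges: (3,4)

Maximum flow: 5
Minimum cut: (3,4)
Partition: S = [0, 1, 2, 3], T = [4, 5, 6, 7, 8, 9, 10, 11, 12, 13]

Max-flow min-cut theorem verified: both equal 5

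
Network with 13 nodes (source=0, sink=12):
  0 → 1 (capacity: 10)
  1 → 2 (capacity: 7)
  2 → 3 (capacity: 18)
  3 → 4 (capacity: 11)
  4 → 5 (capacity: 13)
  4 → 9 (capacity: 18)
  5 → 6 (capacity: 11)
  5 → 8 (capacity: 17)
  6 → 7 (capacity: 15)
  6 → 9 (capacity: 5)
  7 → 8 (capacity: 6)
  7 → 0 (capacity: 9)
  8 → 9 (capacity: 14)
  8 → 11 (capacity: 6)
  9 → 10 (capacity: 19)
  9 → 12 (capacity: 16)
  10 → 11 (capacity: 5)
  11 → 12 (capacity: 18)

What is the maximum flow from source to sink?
Maximum flow = 7

Max flow: 7

Flow assignment:
  0 → 1: 7/10
  1 → 2: 7/7
  2 → 3: 7/18
  3 → 4: 7/11
  4 → 9: 7/18
  9 → 12: 7/16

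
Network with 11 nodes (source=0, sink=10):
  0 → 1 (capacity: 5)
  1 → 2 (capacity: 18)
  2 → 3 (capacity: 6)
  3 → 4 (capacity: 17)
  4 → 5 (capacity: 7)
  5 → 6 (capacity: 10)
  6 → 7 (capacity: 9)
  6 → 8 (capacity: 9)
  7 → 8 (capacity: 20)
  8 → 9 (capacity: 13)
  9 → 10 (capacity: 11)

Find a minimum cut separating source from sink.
Min cut value = 5, edges: (0,1)

Min cut value: 5
Partition: S = [0], T = [1, 2, 3, 4, 5, 6, 7, 8, 9, 10]
Cut edges: (0,1)

By max-flow min-cut theorem, max flow = min cut = 5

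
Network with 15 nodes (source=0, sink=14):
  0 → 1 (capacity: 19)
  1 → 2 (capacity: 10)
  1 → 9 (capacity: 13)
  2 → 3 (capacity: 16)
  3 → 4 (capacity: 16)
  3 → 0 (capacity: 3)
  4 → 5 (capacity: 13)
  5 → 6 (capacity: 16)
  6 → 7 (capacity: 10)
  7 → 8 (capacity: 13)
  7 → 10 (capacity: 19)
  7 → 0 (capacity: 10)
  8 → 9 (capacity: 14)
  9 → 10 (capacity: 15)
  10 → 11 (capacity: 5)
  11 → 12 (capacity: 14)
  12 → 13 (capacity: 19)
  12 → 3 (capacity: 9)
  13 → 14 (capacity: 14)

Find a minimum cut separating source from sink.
Min cut value = 5, edges: (10,11)

Min cut value: 5
Partition: S = [0, 1, 2, 3, 4, 5, 6, 7, 8, 9, 10], T = [11, 12, 13, 14]
Cut edges: (10,11)

By max-flow min-cut theorem, max flow = min cut = 5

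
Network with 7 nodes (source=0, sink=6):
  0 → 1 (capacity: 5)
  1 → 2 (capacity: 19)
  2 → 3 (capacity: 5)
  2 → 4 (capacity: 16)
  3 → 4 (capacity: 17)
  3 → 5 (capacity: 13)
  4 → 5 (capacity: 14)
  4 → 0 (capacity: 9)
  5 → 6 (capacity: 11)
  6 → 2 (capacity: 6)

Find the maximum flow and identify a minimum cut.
Max flow = 5, Min cut edges: (0,1)

Maximum flow: 5
Minimum cut: (0,1)
Partition: S = [0], T = [1, 2, 3, 4, 5, 6]

Max-flow min-cut theorem verified: both equal 5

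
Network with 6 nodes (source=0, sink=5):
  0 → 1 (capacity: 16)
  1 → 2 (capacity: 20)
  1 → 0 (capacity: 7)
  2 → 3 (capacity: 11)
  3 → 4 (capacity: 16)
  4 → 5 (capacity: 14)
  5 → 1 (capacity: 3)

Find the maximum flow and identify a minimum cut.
Max flow = 11, Min cut edges: (2,3)

Maximum flow: 11
Minimum cut: (2,3)
Partition: S = [0, 1, 2], T = [3, 4, 5]

Max-flow min-cut theorem verified: both equal 11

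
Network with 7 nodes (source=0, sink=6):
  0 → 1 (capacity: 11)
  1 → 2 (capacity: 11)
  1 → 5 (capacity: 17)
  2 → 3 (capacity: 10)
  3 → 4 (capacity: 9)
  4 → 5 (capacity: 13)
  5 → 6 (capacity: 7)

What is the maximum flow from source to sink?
Maximum flow = 7

Max flow: 7

Flow assignment:
  0 → 1: 7/11
  1 → 5: 7/17
  5 → 6: 7/7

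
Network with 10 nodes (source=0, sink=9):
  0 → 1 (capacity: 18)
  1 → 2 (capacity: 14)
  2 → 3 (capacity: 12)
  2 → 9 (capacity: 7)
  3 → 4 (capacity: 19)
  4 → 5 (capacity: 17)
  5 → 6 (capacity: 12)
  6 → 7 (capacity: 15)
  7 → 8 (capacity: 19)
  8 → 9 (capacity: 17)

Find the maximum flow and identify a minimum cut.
Max flow = 14, Min cut edges: (1,2)

Maximum flow: 14
Minimum cut: (1,2)
Partition: S = [0, 1], T = [2, 3, 4, 5, 6, 7, 8, 9]

Max-flow min-cut theorem verified: both equal 14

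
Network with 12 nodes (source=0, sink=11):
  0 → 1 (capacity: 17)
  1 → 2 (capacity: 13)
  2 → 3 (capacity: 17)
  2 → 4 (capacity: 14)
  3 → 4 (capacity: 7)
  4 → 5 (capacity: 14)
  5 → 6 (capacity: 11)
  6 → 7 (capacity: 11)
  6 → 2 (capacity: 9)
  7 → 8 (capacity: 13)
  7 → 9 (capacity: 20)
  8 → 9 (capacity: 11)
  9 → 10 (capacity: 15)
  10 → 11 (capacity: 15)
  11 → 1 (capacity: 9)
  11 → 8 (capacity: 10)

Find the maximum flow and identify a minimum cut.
Max flow = 11, Min cut edges: (6,7)

Maximum flow: 11
Minimum cut: (6,7)
Partition: S = [0, 1, 2, 3, 4, 5, 6], T = [7, 8, 9, 10, 11]

Max-flow min-cut theorem verified: both equal 11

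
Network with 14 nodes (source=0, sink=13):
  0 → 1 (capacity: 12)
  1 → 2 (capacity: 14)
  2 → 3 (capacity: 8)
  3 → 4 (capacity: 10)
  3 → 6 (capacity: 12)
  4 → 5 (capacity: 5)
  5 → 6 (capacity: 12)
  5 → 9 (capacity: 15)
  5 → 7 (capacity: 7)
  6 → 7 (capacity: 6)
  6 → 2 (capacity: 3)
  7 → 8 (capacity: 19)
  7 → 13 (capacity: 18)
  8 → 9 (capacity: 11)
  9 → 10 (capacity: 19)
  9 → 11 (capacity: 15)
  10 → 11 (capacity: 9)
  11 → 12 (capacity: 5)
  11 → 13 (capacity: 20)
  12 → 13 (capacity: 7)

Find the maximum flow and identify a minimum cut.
Max flow = 8, Min cut edges: (2,3)

Maximum flow: 8
Minimum cut: (2,3)
Partition: S = [0, 1, 2], T = [3, 4, 5, 6, 7, 8, 9, 10, 11, 12, 13]

Max-flow min-cut theorem verified: both equal 8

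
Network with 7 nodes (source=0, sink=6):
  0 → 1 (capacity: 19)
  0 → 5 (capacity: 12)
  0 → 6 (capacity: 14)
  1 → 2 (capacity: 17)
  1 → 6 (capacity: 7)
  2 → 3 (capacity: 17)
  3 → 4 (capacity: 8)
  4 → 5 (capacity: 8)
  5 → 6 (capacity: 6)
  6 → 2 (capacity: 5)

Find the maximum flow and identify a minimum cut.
Max flow = 27, Min cut edges: (0,6), (1,6), (5,6)

Maximum flow: 27
Minimum cut: (0,6), (1,6), (5,6)
Partition: S = [0, 1, 2, 3, 4, 5], T = [6]

Max-flow min-cut theorem verified: both equal 27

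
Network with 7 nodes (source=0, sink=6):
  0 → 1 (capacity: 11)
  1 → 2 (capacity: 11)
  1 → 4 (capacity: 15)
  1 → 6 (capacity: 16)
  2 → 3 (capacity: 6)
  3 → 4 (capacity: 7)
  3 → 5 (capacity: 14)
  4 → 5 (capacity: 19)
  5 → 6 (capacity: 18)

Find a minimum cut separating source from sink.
Min cut value = 11, edges: (0,1)

Min cut value: 11
Partition: S = [0], T = [1, 2, 3, 4, 5, 6]
Cut edges: (0,1)

By max-flow min-cut theorem, max flow = min cut = 11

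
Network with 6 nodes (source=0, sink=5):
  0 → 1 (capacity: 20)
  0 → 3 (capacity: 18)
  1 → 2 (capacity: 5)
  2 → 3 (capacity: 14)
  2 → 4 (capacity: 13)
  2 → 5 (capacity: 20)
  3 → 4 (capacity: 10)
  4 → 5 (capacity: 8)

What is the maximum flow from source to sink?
Maximum flow = 13

Max flow: 13

Flow assignment:
  0 → 1: 5/20
  0 → 3: 8/18
  1 → 2: 5/5
  2 → 5: 5/20
  3 → 4: 8/10
  4 → 5: 8/8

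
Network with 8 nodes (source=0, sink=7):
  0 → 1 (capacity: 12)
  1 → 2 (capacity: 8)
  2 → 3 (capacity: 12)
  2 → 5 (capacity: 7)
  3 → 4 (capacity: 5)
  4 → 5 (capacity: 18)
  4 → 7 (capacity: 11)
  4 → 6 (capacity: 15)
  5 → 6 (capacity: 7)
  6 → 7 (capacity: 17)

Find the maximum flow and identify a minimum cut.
Max flow = 8, Min cut edges: (1,2)

Maximum flow: 8
Minimum cut: (1,2)
Partition: S = [0, 1], T = [2, 3, 4, 5, 6, 7]

Max-flow min-cut theorem verified: both equal 8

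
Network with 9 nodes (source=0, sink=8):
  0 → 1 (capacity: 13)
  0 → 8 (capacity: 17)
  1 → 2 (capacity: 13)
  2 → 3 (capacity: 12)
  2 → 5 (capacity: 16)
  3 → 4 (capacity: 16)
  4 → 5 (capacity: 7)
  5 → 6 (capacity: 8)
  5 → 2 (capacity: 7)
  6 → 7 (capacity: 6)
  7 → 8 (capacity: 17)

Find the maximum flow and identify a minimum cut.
Max flow = 23, Min cut edges: (0,8), (6,7)

Maximum flow: 23
Minimum cut: (0,8), (6,7)
Partition: S = [0, 1, 2, 3, 4, 5, 6], T = [7, 8]

Max-flow min-cut theorem verified: both equal 23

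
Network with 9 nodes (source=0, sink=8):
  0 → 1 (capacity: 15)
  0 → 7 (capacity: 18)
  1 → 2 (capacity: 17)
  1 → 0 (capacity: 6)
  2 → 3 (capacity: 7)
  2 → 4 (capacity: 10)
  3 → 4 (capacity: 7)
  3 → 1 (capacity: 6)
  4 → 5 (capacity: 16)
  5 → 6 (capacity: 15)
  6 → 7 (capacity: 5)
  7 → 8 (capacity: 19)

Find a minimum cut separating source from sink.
Min cut value = 19, edges: (7,8)

Min cut value: 19
Partition: S = [0, 1, 2, 3, 4, 5, 6, 7], T = [8]
Cut edges: (7,8)

By max-flow min-cut theorem, max flow = min cut = 19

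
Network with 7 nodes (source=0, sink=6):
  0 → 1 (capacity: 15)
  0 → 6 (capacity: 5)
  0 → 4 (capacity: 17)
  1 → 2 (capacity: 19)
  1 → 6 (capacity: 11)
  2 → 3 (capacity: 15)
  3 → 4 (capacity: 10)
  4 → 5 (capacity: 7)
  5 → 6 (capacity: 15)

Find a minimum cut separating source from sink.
Min cut value = 23, edges: (0,6), (1,6), (4,5)

Min cut value: 23
Partition: S = [0, 1, 2, 3, 4], T = [5, 6]
Cut edges: (0,6), (1,6), (4,5)

By max-flow min-cut theorem, max flow = min cut = 23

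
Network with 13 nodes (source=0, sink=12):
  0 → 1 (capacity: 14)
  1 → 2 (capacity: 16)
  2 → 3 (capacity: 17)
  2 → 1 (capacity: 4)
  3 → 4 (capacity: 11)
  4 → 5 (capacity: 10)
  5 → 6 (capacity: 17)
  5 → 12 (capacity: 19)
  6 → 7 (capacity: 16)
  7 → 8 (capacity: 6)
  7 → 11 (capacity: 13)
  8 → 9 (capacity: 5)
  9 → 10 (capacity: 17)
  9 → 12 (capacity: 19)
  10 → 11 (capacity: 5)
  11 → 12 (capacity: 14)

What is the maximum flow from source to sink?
Maximum flow = 10

Max flow: 10

Flow assignment:
  0 → 1: 10/14
  1 → 2: 10/16
  2 → 3: 10/17
  3 → 4: 10/11
  4 → 5: 10/10
  5 → 12: 10/19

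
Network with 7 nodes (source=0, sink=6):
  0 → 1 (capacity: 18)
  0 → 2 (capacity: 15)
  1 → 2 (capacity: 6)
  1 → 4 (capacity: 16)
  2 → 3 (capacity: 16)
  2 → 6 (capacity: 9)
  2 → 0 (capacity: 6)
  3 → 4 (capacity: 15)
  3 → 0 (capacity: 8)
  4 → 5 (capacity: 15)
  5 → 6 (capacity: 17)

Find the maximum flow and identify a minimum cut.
Max flow = 24, Min cut edges: (2,6), (4,5)

Maximum flow: 24
Minimum cut: (2,6), (4,5)
Partition: S = [0, 1, 2, 3, 4], T = [5, 6]

Max-flow min-cut theorem verified: both equal 24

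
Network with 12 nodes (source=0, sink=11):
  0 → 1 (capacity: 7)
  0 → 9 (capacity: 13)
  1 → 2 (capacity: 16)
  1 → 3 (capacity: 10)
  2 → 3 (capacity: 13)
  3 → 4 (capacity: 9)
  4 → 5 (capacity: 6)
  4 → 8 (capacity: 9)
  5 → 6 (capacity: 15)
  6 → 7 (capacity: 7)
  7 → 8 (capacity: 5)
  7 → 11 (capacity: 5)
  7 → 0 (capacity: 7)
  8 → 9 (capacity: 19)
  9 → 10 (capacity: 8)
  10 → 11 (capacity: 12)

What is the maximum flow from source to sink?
Maximum flow = 13

Max flow: 13

Flow assignment:
  0 → 1: 6/7
  0 → 9: 8/13
  1 → 3: 6/10
  3 → 4: 6/9
  4 → 5: 6/6
  5 → 6: 6/15
  6 → 7: 6/7
  7 → 11: 5/5
  7 → 0: 1/7
  9 → 10: 8/8
  10 → 11: 8/12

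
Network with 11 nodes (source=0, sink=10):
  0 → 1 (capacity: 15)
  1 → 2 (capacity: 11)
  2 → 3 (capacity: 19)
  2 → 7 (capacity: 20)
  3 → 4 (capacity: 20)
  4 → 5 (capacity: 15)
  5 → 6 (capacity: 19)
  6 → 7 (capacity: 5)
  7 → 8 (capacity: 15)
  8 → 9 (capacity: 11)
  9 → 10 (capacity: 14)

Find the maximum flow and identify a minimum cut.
Max flow = 11, Min cut edges: (8,9)

Maximum flow: 11
Minimum cut: (8,9)
Partition: S = [0, 1, 2, 3, 4, 5, 6, 7, 8], T = [9, 10]

Max-flow min-cut theorem verified: both equal 11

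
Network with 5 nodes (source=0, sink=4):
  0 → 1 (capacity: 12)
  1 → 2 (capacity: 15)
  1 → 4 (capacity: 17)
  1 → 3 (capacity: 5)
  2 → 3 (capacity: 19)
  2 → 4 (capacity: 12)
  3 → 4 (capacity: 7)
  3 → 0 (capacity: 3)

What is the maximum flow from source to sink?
Maximum flow = 12

Max flow: 12

Flow assignment:
  0 → 1: 12/12
  1 → 4: 12/17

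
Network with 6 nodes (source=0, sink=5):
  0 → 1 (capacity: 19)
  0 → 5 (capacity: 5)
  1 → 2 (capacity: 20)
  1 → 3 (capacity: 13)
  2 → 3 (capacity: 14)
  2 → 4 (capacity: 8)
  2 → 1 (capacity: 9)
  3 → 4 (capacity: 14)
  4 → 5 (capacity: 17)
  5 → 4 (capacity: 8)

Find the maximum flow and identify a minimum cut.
Max flow = 22, Min cut edges: (0,5), (4,5)

Maximum flow: 22
Minimum cut: (0,5), (4,5)
Partition: S = [0, 1, 2, 3, 4], T = [5]

Max-flow min-cut theorem verified: both equal 22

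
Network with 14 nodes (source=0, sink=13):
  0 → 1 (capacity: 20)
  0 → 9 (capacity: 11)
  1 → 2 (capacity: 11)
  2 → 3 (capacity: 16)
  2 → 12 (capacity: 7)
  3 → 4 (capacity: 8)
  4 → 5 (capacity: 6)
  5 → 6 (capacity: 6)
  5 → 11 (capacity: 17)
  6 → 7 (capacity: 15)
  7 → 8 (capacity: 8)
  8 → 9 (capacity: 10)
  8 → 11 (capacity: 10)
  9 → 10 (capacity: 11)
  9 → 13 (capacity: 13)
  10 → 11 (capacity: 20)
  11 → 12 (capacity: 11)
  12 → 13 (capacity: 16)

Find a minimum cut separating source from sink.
Min cut value = 22, edges: (0,9), (1,2)

Min cut value: 22
Partition: S = [0, 1], T = [2, 3, 4, 5, 6, 7, 8, 9, 10, 11, 12, 13]
Cut edges: (0,9), (1,2)

By max-flow min-cut theorem, max flow = min cut = 22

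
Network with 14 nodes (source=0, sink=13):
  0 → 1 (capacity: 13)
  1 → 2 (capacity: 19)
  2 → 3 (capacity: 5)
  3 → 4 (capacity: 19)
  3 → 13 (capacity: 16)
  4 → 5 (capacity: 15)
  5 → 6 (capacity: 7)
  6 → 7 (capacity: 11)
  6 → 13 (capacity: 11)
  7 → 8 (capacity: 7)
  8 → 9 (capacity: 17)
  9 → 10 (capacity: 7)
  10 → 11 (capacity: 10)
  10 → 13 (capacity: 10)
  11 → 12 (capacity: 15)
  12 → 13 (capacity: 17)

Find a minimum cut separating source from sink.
Min cut value = 5, edges: (2,3)

Min cut value: 5
Partition: S = [0, 1, 2], T = [3, 4, 5, 6, 7, 8, 9, 10, 11, 12, 13]
Cut edges: (2,3)

By max-flow min-cut theorem, max flow = min cut = 5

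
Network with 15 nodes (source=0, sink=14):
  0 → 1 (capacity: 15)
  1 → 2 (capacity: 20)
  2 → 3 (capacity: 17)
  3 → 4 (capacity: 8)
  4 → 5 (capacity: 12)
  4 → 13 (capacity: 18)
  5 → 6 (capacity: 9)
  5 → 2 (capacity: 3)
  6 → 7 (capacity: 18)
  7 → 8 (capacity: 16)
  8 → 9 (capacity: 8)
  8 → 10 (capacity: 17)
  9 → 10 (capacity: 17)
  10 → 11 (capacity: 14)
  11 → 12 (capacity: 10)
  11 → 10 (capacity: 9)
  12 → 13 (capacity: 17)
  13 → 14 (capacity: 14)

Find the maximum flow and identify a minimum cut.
Max flow = 8, Min cut edges: (3,4)

Maximum flow: 8
Minimum cut: (3,4)
Partition: S = [0, 1, 2, 3], T = [4, 5, 6, 7, 8, 9, 10, 11, 12, 13, 14]

Max-flow min-cut theorem verified: both equal 8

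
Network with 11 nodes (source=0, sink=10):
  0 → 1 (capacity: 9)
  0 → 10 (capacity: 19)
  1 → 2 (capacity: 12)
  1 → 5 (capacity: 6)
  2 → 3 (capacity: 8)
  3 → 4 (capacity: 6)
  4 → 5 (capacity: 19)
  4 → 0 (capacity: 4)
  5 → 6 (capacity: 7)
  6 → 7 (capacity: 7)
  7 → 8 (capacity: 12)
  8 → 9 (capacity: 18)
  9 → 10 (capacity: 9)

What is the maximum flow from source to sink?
Maximum flow = 26

Max flow: 26

Flow assignment:
  0 → 1: 7/9
  0 → 10: 19/19
  1 → 2: 6/12
  1 → 5: 1/6
  2 → 3: 6/8
  3 → 4: 6/6
  4 → 5: 6/19
  5 → 6: 7/7
  6 → 7: 7/7
  7 → 8: 7/12
  8 → 9: 7/18
  9 → 10: 7/9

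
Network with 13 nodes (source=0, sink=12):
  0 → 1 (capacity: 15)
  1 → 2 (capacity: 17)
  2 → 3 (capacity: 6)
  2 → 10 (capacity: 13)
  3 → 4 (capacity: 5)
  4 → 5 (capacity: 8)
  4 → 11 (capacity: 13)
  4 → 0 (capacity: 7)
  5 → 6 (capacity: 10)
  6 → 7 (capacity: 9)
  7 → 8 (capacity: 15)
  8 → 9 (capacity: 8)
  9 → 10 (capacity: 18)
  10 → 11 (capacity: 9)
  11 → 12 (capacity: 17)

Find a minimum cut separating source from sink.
Min cut value = 14, edges: (3,4), (10,11)

Min cut value: 14
Partition: S = [0, 1, 2, 3, 5, 6, 7, 8, 9, 10], T = [4, 11, 12]
Cut edges: (3,4), (10,11)

By max-flow min-cut theorem, max flow = min cut = 14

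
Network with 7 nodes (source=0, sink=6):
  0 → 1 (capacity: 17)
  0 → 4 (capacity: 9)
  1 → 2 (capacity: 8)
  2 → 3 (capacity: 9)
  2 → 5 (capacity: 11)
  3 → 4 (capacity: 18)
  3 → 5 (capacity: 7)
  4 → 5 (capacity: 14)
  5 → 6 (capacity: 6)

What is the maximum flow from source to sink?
Maximum flow = 6

Max flow: 6

Flow assignment:
  0 → 4: 6/9
  4 → 5: 6/14
  5 → 6: 6/6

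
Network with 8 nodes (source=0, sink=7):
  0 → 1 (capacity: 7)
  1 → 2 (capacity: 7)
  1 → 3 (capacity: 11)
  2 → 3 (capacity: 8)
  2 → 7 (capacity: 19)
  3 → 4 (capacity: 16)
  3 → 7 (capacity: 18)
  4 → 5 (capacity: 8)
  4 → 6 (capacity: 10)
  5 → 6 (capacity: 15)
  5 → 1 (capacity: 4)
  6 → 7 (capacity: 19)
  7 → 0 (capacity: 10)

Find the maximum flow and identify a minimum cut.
Max flow = 7, Min cut edges: (0,1)

Maximum flow: 7
Minimum cut: (0,1)
Partition: S = [0], T = [1, 2, 3, 4, 5, 6, 7]

Max-flow min-cut theorem verified: both equal 7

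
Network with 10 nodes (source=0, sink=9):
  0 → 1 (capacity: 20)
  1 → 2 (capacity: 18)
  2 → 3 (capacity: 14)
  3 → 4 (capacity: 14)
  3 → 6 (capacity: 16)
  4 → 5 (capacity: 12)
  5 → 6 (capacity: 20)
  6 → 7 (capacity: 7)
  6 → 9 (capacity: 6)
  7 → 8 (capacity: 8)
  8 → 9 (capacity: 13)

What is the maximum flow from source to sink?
Maximum flow = 13

Max flow: 13

Flow assignment:
  0 → 1: 13/20
  1 → 2: 13/18
  2 → 3: 13/14
  3 → 6: 13/16
  6 → 7: 7/7
  6 → 9: 6/6
  7 → 8: 7/8
  8 → 9: 7/13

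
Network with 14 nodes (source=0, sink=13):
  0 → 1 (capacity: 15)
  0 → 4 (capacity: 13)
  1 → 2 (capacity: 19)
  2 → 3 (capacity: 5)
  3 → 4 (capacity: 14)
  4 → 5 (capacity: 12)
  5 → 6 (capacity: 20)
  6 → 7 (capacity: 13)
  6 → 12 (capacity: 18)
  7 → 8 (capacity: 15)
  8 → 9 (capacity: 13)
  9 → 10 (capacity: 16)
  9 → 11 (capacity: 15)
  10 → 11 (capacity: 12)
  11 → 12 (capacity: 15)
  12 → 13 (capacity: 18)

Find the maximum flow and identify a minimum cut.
Max flow = 12, Min cut edges: (4,5)

Maximum flow: 12
Minimum cut: (4,5)
Partition: S = [0, 1, 2, 3, 4], T = [5, 6, 7, 8, 9, 10, 11, 12, 13]

Max-flow min-cut theorem verified: both equal 12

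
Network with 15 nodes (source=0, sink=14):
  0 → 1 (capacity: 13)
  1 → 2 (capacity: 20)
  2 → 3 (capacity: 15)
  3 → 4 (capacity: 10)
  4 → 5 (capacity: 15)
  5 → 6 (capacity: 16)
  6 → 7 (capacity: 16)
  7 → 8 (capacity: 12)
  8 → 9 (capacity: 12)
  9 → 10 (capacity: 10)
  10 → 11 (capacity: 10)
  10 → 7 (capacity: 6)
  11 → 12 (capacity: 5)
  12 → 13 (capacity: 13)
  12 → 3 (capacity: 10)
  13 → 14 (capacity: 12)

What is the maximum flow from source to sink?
Maximum flow = 5

Max flow: 5

Flow assignment:
  0 → 1: 5/13
  1 → 2: 5/20
  2 → 3: 5/15
  3 → 4: 5/10
  4 → 5: 5/15
  5 → 6: 5/16
  6 → 7: 5/16
  7 → 8: 10/12
  8 → 9: 10/12
  9 → 10: 10/10
  10 → 11: 5/10
  10 → 7: 5/6
  11 → 12: 5/5
  12 → 13: 5/13
  13 → 14: 5/12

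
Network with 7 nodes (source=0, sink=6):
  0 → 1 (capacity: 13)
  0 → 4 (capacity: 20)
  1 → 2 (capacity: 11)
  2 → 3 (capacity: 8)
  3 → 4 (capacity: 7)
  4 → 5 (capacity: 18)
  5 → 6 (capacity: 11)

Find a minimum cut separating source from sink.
Min cut value = 11, edges: (5,6)

Min cut value: 11
Partition: S = [0, 1, 2, 3, 4, 5], T = [6]
Cut edges: (5,6)

By max-flow min-cut theorem, max flow = min cut = 11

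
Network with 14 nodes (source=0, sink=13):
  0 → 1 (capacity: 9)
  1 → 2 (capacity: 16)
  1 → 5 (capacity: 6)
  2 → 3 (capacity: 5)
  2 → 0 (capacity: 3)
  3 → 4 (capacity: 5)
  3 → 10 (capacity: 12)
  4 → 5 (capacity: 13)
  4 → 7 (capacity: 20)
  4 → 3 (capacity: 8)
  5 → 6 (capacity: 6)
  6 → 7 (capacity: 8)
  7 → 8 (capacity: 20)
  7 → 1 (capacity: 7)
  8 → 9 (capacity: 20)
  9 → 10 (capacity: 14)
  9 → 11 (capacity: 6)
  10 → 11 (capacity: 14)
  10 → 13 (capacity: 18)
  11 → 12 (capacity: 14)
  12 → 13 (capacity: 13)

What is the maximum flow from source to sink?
Maximum flow = 9

Max flow: 9

Flow assignment:
  0 → 1: 9/9
  1 → 2: 5/16
  1 → 5: 4/6
  2 → 3: 5/5
  3 → 10: 5/12
  5 → 6: 4/6
  6 → 7: 4/8
  7 → 8: 4/20
  8 → 9: 4/20
  9 → 10: 4/14
  10 → 13: 9/18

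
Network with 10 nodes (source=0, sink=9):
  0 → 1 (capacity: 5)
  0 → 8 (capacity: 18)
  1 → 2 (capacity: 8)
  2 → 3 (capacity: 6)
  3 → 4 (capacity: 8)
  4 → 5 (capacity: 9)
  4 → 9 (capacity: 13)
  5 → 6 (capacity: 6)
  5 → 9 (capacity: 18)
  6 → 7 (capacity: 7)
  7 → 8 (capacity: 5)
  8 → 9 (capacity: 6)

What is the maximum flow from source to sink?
Maximum flow = 11

Max flow: 11

Flow assignment:
  0 → 1: 5/5
  0 → 8: 6/18
  1 → 2: 5/8
  2 → 3: 5/6
  3 → 4: 5/8
  4 → 9: 5/13
  8 → 9: 6/6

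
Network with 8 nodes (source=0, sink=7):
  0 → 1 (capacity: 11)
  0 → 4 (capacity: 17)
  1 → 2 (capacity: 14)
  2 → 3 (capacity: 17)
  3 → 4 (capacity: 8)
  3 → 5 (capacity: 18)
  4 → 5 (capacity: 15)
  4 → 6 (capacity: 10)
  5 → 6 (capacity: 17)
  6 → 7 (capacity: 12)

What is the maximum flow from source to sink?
Maximum flow = 12

Max flow: 12

Flow assignment:
  0 → 1: 11/11
  0 → 4: 1/17
  1 → 2: 11/14
  2 → 3: 11/17
  3 → 4: 8/8
  3 → 5: 3/18
  4 → 5: 9/15
  5 → 6: 12/17
  6 → 7: 12/12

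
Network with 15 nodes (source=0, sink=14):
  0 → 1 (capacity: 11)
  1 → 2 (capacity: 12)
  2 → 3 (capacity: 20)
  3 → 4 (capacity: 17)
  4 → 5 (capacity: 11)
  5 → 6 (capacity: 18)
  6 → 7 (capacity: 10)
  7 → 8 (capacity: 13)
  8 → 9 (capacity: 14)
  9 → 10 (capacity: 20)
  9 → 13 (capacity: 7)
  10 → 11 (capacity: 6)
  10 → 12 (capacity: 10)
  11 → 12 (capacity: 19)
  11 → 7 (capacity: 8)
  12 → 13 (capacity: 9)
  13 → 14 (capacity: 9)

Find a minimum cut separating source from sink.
Min cut value = 9, edges: (13,14)

Min cut value: 9
Partition: S = [0, 1, 2, 3, 4, 5, 6, 7, 8, 9, 10, 11, 12, 13], T = [14]
Cut edges: (13,14)

By max-flow min-cut theorem, max flow = min cut = 9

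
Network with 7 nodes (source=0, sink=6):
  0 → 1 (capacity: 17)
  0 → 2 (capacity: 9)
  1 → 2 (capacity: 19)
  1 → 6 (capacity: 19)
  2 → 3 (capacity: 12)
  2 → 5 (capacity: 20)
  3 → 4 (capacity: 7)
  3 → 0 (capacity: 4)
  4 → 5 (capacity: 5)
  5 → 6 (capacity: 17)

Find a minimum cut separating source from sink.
Min cut value = 26, edges: (0,1), (0,2)

Min cut value: 26
Partition: S = [0], T = [1, 2, 3, 4, 5, 6]
Cut edges: (0,1), (0,2)

By max-flow min-cut theorem, max flow = min cut = 26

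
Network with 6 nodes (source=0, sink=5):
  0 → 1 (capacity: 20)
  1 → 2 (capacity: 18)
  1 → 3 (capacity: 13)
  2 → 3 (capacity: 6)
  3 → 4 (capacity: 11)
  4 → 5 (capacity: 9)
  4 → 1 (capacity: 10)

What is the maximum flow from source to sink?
Maximum flow = 9

Max flow: 9

Flow assignment:
  0 → 1: 9/20
  1 → 2: 6/18
  1 → 3: 5/13
  2 → 3: 6/6
  3 → 4: 11/11
  4 → 5: 9/9
  4 → 1: 2/10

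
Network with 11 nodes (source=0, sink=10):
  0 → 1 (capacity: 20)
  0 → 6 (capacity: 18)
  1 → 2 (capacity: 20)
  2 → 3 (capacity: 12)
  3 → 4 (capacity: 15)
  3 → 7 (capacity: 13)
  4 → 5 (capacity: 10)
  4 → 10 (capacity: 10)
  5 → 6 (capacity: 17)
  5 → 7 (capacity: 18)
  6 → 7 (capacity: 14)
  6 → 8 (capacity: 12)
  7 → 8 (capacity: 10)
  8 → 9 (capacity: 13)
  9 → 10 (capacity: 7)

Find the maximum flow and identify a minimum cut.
Max flow = 17, Min cut edges: (4,10), (9,10)

Maximum flow: 17
Minimum cut: (4,10), (9,10)
Partition: S = [0, 1, 2, 3, 4, 5, 6, 7, 8, 9], T = [10]

Max-flow min-cut theorem verified: both equal 17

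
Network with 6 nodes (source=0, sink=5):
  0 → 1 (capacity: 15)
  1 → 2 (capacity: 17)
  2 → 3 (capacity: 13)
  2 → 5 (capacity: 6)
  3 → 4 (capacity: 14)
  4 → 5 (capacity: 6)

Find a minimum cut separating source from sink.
Min cut value = 12, edges: (2,5), (4,5)

Min cut value: 12
Partition: S = [0, 1, 2, 3, 4], T = [5]
Cut edges: (2,5), (4,5)

By max-flow min-cut theorem, max flow = min cut = 12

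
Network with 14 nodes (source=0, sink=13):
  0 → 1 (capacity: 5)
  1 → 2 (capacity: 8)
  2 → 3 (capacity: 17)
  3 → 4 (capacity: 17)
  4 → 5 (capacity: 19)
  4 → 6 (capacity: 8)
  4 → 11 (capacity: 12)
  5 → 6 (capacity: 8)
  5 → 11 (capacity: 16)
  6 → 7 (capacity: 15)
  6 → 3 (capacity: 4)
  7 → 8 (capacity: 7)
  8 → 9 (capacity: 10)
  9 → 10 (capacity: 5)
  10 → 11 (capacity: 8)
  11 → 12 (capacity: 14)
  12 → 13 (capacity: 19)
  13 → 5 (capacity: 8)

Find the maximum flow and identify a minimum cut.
Max flow = 5, Min cut edges: (0,1)

Maximum flow: 5
Minimum cut: (0,1)
Partition: S = [0], T = [1, 2, 3, 4, 5, 6, 7, 8, 9, 10, 11, 12, 13]

Max-flow min-cut theorem verified: both equal 5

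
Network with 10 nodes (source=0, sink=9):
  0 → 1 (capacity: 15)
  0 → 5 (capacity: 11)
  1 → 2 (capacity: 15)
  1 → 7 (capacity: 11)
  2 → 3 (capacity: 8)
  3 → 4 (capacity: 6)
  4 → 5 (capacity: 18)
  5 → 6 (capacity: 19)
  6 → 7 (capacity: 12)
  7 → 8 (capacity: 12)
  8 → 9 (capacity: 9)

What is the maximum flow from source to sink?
Maximum flow = 9

Max flow: 9

Flow assignment:
  0 → 1: 4/15
  0 → 5: 5/11
  1 → 2: 4/15
  2 → 3: 4/8
  3 → 4: 4/6
  4 → 5: 4/18
  5 → 6: 9/19
  6 → 7: 9/12
  7 → 8: 9/12
  8 → 9: 9/9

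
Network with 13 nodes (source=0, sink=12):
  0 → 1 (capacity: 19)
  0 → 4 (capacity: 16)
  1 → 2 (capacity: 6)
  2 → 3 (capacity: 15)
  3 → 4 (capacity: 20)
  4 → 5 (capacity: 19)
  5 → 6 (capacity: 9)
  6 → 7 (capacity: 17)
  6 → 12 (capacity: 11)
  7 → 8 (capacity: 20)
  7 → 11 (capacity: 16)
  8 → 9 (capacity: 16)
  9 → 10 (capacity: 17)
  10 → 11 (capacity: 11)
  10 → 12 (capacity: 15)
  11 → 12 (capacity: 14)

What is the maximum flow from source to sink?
Maximum flow = 9

Max flow: 9

Flow assignment:
  0 → 1: 3/19
  0 → 4: 6/16
  1 → 2: 3/6
  2 → 3: 3/15
  3 → 4: 3/20
  4 → 5: 9/19
  5 → 6: 9/9
  6 → 12: 9/11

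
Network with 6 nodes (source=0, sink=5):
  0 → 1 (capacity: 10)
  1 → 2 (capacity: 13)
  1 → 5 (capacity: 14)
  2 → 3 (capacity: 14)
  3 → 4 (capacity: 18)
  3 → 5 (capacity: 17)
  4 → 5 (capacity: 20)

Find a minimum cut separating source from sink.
Min cut value = 10, edges: (0,1)

Min cut value: 10
Partition: S = [0], T = [1, 2, 3, 4, 5]
Cut edges: (0,1)

By max-flow min-cut theorem, max flow = min cut = 10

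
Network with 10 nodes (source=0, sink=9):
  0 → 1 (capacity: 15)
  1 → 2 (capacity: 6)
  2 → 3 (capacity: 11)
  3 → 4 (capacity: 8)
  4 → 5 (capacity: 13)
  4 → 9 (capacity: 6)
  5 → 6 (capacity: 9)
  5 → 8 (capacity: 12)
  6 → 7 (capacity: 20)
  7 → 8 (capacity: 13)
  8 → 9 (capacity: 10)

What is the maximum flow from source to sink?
Maximum flow = 6

Max flow: 6

Flow assignment:
  0 → 1: 6/15
  1 → 2: 6/6
  2 → 3: 6/11
  3 → 4: 6/8
  4 → 9: 6/6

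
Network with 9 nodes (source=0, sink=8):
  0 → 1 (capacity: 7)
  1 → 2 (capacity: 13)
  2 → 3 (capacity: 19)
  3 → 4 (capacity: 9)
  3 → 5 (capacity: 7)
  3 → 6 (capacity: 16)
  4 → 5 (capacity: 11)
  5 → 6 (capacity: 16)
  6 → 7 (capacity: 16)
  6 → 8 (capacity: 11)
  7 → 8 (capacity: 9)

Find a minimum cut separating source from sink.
Min cut value = 7, edges: (0,1)

Min cut value: 7
Partition: S = [0], T = [1, 2, 3, 4, 5, 6, 7, 8]
Cut edges: (0,1)

By max-flow min-cut theorem, max flow = min cut = 7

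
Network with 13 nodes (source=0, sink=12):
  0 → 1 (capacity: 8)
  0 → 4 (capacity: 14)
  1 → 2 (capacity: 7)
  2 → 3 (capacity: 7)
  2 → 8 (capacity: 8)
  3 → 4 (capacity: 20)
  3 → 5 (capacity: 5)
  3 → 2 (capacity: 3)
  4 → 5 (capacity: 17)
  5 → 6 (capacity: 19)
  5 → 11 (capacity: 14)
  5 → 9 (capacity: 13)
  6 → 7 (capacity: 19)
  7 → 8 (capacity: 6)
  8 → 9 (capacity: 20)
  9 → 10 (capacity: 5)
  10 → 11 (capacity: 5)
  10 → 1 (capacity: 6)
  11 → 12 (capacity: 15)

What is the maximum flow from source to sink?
Maximum flow = 15

Max flow: 15

Flow assignment:
  0 → 1: 3/8
  0 → 4: 12/14
  1 → 2: 7/7
  2 → 3: 5/7
  2 → 8: 2/8
  3 → 5: 5/5
  4 → 5: 12/17
  5 → 11: 14/14
  5 → 9: 3/13
  8 → 9: 2/20
  9 → 10: 5/5
  10 → 11: 1/5
  10 → 1: 4/6
  11 → 12: 15/15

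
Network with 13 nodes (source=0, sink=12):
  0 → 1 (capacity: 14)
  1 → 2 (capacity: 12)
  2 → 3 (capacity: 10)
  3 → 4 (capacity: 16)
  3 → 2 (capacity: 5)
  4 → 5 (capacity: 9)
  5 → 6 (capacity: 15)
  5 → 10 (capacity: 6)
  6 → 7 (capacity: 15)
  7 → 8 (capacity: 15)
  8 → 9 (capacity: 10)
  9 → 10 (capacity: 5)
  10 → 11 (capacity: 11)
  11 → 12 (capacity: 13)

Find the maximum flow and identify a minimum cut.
Max flow = 9, Min cut edges: (4,5)

Maximum flow: 9
Minimum cut: (4,5)
Partition: S = [0, 1, 2, 3, 4], T = [5, 6, 7, 8, 9, 10, 11, 12]

Max-flow min-cut theorem verified: both equal 9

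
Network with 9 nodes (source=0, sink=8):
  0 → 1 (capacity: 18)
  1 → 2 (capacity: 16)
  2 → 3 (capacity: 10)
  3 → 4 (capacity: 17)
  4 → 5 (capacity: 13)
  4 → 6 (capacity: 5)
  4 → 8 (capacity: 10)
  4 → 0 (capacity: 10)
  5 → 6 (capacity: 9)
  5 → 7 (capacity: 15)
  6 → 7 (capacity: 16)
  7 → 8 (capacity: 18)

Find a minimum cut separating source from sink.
Min cut value = 10, edges: (2,3)

Min cut value: 10
Partition: S = [0, 1, 2], T = [3, 4, 5, 6, 7, 8]
Cut edges: (2,3)

By max-flow min-cut theorem, max flow = min cut = 10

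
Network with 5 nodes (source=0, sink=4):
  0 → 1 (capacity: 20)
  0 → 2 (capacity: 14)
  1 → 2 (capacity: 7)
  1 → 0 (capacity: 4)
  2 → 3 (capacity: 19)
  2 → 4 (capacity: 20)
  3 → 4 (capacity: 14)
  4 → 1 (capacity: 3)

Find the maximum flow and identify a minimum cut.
Max flow = 21, Min cut edges: (0,2), (1,2)

Maximum flow: 21
Minimum cut: (0,2), (1,2)
Partition: S = [0, 1], T = [2, 3, 4]

Max-flow min-cut theorem verified: both equal 21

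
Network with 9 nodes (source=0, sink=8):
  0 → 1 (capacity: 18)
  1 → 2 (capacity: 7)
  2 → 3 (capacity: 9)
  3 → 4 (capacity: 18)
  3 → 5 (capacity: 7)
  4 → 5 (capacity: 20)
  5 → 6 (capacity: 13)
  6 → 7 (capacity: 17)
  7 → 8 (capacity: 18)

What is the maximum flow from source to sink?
Maximum flow = 7

Max flow: 7

Flow assignment:
  0 → 1: 7/18
  1 → 2: 7/7
  2 → 3: 7/9
  3 → 5: 7/7
  5 → 6: 7/13
  6 → 7: 7/17
  7 → 8: 7/18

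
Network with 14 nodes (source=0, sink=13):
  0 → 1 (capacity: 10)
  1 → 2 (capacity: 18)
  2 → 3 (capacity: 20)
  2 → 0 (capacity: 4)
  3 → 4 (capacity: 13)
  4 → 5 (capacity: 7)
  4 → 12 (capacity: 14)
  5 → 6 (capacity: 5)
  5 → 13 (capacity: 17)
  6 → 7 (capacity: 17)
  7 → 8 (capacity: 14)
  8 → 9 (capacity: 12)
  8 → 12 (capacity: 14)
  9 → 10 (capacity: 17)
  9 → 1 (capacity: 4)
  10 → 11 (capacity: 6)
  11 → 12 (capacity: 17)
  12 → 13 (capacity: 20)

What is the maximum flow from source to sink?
Maximum flow = 10

Max flow: 10

Flow assignment:
  0 → 1: 10/10
  1 → 2: 10/18
  2 → 3: 10/20
  3 → 4: 10/13
  4 → 5: 7/7
  4 → 12: 3/14
  5 → 13: 7/17
  12 → 13: 3/20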